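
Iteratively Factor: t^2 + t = (t)*(t + 1)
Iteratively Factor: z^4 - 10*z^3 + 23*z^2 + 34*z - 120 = (z - 5)*(z^3 - 5*z^2 - 2*z + 24) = (z - 5)*(z - 3)*(z^2 - 2*z - 8) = (z - 5)*(z - 4)*(z - 3)*(z + 2)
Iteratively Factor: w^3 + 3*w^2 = (w)*(w^2 + 3*w) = w*(w + 3)*(w)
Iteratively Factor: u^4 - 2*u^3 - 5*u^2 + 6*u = (u)*(u^3 - 2*u^2 - 5*u + 6) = u*(u + 2)*(u^2 - 4*u + 3) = u*(u - 3)*(u + 2)*(u - 1)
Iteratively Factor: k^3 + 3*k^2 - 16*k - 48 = (k + 4)*(k^2 - k - 12) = (k + 3)*(k + 4)*(k - 4)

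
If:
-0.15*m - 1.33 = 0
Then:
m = -8.87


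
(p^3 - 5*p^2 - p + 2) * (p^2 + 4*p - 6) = p^5 - p^4 - 27*p^3 + 28*p^2 + 14*p - 12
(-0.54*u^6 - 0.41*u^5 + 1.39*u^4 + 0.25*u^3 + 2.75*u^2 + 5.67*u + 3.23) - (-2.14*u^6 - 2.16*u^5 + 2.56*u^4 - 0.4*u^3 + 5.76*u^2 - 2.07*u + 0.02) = 1.6*u^6 + 1.75*u^5 - 1.17*u^4 + 0.65*u^3 - 3.01*u^2 + 7.74*u + 3.21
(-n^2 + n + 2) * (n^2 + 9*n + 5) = -n^4 - 8*n^3 + 6*n^2 + 23*n + 10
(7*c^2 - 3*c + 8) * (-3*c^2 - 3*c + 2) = -21*c^4 - 12*c^3 - c^2 - 30*c + 16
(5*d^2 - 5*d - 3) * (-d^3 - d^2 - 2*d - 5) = -5*d^5 - 2*d^3 - 12*d^2 + 31*d + 15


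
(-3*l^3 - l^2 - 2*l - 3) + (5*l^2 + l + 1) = -3*l^3 + 4*l^2 - l - 2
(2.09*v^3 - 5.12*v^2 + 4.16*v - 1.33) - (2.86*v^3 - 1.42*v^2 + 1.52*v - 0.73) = -0.77*v^3 - 3.7*v^2 + 2.64*v - 0.6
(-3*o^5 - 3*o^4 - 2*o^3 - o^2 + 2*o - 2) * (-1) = 3*o^5 + 3*o^4 + 2*o^3 + o^2 - 2*o + 2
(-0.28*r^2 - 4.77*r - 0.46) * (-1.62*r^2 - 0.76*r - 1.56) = 0.4536*r^4 + 7.9402*r^3 + 4.8072*r^2 + 7.7908*r + 0.7176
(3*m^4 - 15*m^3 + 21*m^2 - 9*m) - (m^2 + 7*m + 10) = 3*m^4 - 15*m^3 + 20*m^2 - 16*m - 10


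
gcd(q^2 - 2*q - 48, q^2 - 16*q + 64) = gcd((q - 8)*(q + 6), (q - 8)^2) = q - 8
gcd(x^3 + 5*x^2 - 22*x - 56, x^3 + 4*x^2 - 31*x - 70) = x^2 + 9*x + 14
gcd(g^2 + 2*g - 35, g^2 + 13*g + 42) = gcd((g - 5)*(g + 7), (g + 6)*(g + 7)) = g + 7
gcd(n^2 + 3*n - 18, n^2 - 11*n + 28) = 1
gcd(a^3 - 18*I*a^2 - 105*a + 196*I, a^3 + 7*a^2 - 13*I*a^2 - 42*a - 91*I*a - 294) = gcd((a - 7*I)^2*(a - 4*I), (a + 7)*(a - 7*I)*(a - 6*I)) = a - 7*I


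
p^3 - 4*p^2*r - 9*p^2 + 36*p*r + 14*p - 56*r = (p - 7)*(p - 2)*(p - 4*r)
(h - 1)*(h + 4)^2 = h^3 + 7*h^2 + 8*h - 16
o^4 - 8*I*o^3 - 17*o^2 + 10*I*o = o*(o - 5*I)*(o - 2*I)*(o - I)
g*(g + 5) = g^2 + 5*g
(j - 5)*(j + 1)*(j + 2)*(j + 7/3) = j^4 + j^3/3 - 53*j^2/3 - 121*j/3 - 70/3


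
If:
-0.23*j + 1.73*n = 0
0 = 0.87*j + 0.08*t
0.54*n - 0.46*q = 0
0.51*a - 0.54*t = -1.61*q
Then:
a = 1.10412831666452*t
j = -0.0919540229885057*t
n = -0.0122251013221713*t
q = -0.0143512058999402*t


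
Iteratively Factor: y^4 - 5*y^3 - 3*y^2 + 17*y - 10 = (y - 1)*(y^3 - 4*y^2 - 7*y + 10) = (y - 1)*(y + 2)*(y^2 - 6*y + 5) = (y - 5)*(y - 1)*(y + 2)*(y - 1)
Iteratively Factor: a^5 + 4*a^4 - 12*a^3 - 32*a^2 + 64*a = (a - 2)*(a^4 + 6*a^3 - 32*a) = (a - 2)*(a + 4)*(a^3 + 2*a^2 - 8*a) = (a - 2)^2*(a + 4)*(a^2 + 4*a) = a*(a - 2)^2*(a + 4)*(a + 4)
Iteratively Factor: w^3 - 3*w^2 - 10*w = (w)*(w^2 - 3*w - 10) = w*(w + 2)*(w - 5)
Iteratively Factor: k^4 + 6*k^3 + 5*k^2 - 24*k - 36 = (k + 2)*(k^3 + 4*k^2 - 3*k - 18) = (k + 2)*(k + 3)*(k^2 + k - 6) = (k + 2)*(k + 3)^2*(k - 2)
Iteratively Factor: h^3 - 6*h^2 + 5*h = (h - 5)*(h^2 - h) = (h - 5)*(h - 1)*(h)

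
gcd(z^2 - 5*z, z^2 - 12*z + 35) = z - 5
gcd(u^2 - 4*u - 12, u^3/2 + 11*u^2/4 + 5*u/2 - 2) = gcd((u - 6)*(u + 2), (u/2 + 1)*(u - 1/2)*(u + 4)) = u + 2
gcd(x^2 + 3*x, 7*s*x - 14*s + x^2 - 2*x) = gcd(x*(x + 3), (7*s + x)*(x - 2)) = 1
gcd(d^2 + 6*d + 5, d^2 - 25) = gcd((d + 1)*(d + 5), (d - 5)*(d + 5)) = d + 5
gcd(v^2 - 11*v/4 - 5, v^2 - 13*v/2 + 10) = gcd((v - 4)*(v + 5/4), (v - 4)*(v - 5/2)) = v - 4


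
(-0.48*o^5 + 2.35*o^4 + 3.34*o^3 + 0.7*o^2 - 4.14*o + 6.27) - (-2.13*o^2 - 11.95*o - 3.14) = -0.48*o^5 + 2.35*o^4 + 3.34*o^3 + 2.83*o^2 + 7.81*o + 9.41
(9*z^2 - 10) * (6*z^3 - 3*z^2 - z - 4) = 54*z^5 - 27*z^4 - 69*z^3 - 6*z^2 + 10*z + 40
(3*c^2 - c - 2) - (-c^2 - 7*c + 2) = 4*c^2 + 6*c - 4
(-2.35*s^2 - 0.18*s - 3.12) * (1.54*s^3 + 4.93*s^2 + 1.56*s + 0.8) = -3.619*s^5 - 11.8627*s^4 - 9.3582*s^3 - 17.5424*s^2 - 5.0112*s - 2.496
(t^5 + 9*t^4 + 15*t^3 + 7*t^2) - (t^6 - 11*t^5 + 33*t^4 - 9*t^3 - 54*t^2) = -t^6 + 12*t^5 - 24*t^4 + 24*t^3 + 61*t^2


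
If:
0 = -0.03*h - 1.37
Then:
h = -45.67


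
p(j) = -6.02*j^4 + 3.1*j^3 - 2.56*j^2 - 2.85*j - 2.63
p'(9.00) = -16849.95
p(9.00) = -37472.96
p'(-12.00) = 43008.03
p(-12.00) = -130524.59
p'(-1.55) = 117.10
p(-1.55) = -50.65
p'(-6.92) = 8457.41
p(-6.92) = -14937.26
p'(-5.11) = 3479.22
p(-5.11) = -4573.24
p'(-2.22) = 317.81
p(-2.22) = -189.06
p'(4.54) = -2087.73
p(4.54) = -2335.77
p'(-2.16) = 294.27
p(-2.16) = -170.70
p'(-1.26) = 66.53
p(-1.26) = -24.48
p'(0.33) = -4.39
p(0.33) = -3.81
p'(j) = -24.08*j^3 + 9.3*j^2 - 5.12*j - 2.85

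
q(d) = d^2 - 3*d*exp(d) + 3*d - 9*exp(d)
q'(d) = -3*d*exp(d) + 2*d - 12*exp(d) + 3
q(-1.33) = -3.55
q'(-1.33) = -1.78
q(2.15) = -121.56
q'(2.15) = -151.09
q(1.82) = -80.47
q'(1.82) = -101.12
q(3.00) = -343.54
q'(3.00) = -412.80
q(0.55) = -16.51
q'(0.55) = -19.56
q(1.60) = -60.99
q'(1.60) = -77.01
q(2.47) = -180.50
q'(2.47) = -221.53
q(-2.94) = -0.19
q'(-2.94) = -3.05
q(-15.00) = 180.00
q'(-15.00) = -27.00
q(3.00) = -343.54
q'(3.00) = -412.80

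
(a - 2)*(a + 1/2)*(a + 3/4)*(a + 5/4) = a^4 + a^3/2 - 49*a^2/16 - 109*a/32 - 15/16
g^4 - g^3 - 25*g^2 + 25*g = g*(g - 5)*(g - 1)*(g + 5)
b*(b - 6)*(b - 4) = b^3 - 10*b^2 + 24*b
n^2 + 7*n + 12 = (n + 3)*(n + 4)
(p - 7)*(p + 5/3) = p^2 - 16*p/3 - 35/3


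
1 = 1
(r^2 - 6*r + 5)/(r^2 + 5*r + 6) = (r^2 - 6*r + 5)/(r^2 + 5*r + 6)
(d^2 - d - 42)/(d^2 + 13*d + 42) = (d - 7)/(d + 7)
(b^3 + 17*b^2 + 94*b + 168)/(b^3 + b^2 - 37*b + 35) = (b^2 + 10*b + 24)/(b^2 - 6*b + 5)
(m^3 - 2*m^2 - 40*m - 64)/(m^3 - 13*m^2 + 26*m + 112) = (m + 4)/(m - 7)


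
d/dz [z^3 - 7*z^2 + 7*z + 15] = 3*z^2 - 14*z + 7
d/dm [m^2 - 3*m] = 2*m - 3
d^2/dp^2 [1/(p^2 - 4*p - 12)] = 2*(p^2 - 4*p - 4*(p - 2)^2 - 12)/(-p^2 + 4*p + 12)^3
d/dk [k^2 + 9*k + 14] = 2*k + 9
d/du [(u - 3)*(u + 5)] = 2*u + 2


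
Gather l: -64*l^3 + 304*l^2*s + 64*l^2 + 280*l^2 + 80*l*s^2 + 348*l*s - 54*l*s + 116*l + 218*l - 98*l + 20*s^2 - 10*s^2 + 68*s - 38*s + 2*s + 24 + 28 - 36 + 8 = -64*l^3 + l^2*(304*s + 344) + l*(80*s^2 + 294*s + 236) + 10*s^2 + 32*s + 24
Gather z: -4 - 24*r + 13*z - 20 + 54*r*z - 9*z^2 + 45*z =-24*r - 9*z^2 + z*(54*r + 58) - 24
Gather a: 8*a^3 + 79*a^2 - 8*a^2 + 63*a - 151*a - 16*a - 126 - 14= 8*a^3 + 71*a^2 - 104*a - 140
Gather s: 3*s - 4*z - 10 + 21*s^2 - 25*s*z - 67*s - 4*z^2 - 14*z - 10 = 21*s^2 + s*(-25*z - 64) - 4*z^2 - 18*z - 20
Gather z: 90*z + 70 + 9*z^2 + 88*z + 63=9*z^2 + 178*z + 133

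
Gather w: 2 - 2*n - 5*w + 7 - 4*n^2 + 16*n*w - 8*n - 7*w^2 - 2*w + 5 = -4*n^2 - 10*n - 7*w^2 + w*(16*n - 7) + 14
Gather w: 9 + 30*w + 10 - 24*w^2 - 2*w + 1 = -24*w^2 + 28*w + 20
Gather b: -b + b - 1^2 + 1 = 0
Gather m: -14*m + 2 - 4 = -14*m - 2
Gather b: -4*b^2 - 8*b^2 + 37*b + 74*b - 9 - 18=-12*b^2 + 111*b - 27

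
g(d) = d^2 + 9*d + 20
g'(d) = 2*d + 9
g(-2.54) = 3.59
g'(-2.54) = 3.92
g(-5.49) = 0.73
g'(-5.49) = -1.98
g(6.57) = 122.29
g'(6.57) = 22.14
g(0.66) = 26.38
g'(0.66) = 10.32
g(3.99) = 71.83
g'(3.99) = 16.98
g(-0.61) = 14.88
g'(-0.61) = 7.78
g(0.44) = 24.15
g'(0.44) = 9.88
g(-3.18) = 1.49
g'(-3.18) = 2.64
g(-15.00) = 110.00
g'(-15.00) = -21.00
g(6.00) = 110.00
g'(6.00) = 21.00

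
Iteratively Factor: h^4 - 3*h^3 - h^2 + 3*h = (h)*(h^3 - 3*h^2 - h + 3) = h*(h - 3)*(h^2 - 1) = h*(h - 3)*(h + 1)*(h - 1)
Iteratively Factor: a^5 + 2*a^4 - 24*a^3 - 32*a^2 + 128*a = (a - 4)*(a^4 + 6*a^3 - 32*a) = (a - 4)*(a - 2)*(a^3 + 8*a^2 + 16*a) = (a - 4)*(a - 2)*(a + 4)*(a^2 + 4*a) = (a - 4)*(a - 2)*(a + 4)^2*(a)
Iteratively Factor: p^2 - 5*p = (p)*(p - 5)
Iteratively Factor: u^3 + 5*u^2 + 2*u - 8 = (u + 4)*(u^2 + u - 2) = (u - 1)*(u + 4)*(u + 2)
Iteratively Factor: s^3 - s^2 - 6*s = (s - 3)*(s^2 + 2*s) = s*(s - 3)*(s + 2)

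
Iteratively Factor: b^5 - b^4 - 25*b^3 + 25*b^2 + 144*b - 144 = (b + 3)*(b^4 - 4*b^3 - 13*b^2 + 64*b - 48) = (b + 3)*(b + 4)*(b^3 - 8*b^2 + 19*b - 12) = (b - 4)*(b + 3)*(b + 4)*(b^2 - 4*b + 3) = (b - 4)*(b - 3)*(b + 3)*(b + 4)*(b - 1)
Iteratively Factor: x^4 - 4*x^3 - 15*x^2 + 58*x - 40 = (x + 4)*(x^3 - 8*x^2 + 17*x - 10) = (x - 2)*(x + 4)*(x^2 - 6*x + 5) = (x - 5)*(x - 2)*(x + 4)*(x - 1)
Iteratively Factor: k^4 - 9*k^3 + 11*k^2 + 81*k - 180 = (k - 4)*(k^3 - 5*k^2 - 9*k + 45) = (k - 5)*(k - 4)*(k^2 - 9) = (k - 5)*(k - 4)*(k - 3)*(k + 3)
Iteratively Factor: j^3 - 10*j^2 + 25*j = (j - 5)*(j^2 - 5*j) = j*(j - 5)*(j - 5)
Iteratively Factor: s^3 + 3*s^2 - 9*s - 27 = (s + 3)*(s^2 - 9) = (s + 3)^2*(s - 3)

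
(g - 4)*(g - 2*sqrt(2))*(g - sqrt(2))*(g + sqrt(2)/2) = g^4 - 4*g^3 - 5*sqrt(2)*g^3/2 + g^2 + 10*sqrt(2)*g^2 - 4*g + 2*sqrt(2)*g - 8*sqrt(2)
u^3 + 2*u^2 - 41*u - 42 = (u - 6)*(u + 1)*(u + 7)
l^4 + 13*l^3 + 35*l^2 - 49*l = l*(l - 1)*(l + 7)^2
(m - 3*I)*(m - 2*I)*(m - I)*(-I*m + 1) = -I*m^4 - 5*m^3 + 5*I*m^2 - 5*m + 6*I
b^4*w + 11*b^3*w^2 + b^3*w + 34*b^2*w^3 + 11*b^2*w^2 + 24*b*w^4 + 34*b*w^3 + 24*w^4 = (b + w)*(b + 4*w)*(b + 6*w)*(b*w + w)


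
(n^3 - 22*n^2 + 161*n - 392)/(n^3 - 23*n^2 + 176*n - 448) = (n - 7)/(n - 8)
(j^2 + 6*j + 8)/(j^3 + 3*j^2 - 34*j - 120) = (j + 2)/(j^2 - j - 30)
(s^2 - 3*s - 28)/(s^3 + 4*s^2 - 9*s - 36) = (s - 7)/(s^2 - 9)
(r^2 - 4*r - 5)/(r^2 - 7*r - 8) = (r - 5)/(r - 8)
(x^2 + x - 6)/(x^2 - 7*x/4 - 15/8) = 8*(-x^2 - x + 6)/(-8*x^2 + 14*x + 15)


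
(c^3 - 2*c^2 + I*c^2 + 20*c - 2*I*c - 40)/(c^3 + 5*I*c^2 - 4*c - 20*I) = (c - 4*I)/(c + 2)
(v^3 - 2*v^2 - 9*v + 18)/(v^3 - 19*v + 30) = (v + 3)/(v + 5)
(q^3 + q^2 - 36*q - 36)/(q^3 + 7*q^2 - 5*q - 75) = (q^3 + q^2 - 36*q - 36)/(q^3 + 7*q^2 - 5*q - 75)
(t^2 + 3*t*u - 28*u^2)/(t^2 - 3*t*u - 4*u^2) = (t + 7*u)/(t + u)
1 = 1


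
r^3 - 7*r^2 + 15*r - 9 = (r - 3)^2*(r - 1)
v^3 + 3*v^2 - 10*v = v*(v - 2)*(v + 5)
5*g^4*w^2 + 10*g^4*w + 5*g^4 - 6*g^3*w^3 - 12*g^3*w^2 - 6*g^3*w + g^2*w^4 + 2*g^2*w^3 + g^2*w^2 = (-5*g + w)*(-g + w)*(g*w + g)^2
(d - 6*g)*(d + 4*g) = d^2 - 2*d*g - 24*g^2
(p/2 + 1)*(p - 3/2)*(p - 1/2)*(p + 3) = p^4/2 + 3*p^3/2 - 13*p^2/8 - 33*p/8 + 9/4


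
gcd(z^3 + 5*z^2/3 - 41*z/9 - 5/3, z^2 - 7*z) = 1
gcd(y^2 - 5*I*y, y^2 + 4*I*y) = y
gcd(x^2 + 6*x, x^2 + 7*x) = x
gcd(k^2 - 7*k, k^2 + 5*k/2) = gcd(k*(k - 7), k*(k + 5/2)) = k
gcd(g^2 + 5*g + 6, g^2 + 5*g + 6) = g^2 + 5*g + 6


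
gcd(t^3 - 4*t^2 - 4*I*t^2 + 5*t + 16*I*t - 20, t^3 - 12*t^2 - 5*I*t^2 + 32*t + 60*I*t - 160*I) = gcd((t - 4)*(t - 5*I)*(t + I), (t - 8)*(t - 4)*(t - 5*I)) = t^2 + t*(-4 - 5*I) + 20*I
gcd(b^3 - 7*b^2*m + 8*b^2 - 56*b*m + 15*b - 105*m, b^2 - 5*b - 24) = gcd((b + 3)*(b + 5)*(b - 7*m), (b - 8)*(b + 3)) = b + 3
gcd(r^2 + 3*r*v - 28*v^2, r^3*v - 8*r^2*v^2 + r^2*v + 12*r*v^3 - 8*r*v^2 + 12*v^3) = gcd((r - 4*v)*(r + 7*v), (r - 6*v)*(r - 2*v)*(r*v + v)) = 1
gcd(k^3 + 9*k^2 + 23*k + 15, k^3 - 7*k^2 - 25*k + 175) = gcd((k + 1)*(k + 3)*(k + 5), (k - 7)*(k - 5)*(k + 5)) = k + 5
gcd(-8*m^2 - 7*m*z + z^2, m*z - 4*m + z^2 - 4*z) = m + z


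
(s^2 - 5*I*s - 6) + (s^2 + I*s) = 2*s^2 - 4*I*s - 6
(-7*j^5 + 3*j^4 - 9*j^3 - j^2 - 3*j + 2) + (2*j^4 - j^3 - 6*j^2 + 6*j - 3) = -7*j^5 + 5*j^4 - 10*j^3 - 7*j^2 + 3*j - 1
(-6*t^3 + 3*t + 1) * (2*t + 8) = -12*t^4 - 48*t^3 + 6*t^2 + 26*t + 8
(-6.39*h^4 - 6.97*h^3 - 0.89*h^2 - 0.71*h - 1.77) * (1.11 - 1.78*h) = 11.3742*h^5 + 5.3137*h^4 - 6.1525*h^3 + 0.2759*h^2 + 2.3625*h - 1.9647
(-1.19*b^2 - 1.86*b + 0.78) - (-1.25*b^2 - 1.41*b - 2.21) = 0.0600000000000001*b^2 - 0.45*b + 2.99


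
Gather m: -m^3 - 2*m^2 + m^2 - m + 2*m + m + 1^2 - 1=-m^3 - m^2 + 2*m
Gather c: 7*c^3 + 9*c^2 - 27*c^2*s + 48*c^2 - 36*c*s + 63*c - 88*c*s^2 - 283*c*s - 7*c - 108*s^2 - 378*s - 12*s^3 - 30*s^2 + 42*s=7*c^3 + c^2*(57 - 27*s) + c*(-88*s^2 - 319*s + 56) - 12*s^3 - 138*s^2 - 336*s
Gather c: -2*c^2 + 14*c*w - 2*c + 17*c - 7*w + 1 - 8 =-2*c^2 + c*(14*w + 15) - 7*w - 7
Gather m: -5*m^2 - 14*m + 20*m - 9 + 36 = -5*m^2 + 6*m + 27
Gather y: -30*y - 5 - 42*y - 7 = -72*y - 12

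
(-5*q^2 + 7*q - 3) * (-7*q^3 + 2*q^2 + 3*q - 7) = 35*q^5 - 59*q^4 + 20*q^3 + 50*q^2 - 58*q + 21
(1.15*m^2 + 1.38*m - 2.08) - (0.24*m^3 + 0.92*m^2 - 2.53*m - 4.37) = -0.24*m^3 + 0.23*m^2 + 3.91*m + 2.29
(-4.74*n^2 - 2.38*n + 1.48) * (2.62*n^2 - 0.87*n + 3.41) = -12.4188*n^4 - 2.1118*n^3 - 10.2152*n^2 - 9.4034*n + 5.0468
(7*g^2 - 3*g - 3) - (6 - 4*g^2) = 11*g^2 - 3*g - 9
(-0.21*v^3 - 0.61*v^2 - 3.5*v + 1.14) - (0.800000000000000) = -0.21*v^3 - 0.61*v^2 - 3.5*v + 0.34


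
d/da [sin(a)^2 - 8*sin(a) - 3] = 2*(sin(a) - 4)*cos(a)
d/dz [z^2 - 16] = 2*z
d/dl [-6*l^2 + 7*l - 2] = 7 - 12*l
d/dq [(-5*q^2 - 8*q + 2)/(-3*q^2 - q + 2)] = (-19*q^2 - 8*q - 14)/(9*q^4 + 6*q^3 - 11*q^2 - 4*q + 4)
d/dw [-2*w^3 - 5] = -6*w^2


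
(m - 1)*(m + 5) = m^2 + 4*m - 5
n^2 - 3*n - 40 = (n - 8)*(n + 5)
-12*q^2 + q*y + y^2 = (-3*q + y)*(4*q + y)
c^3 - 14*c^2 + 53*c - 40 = (c - 8)*(c - 5)*(c - 1)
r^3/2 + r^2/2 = r^2*(r/2 + 1/2)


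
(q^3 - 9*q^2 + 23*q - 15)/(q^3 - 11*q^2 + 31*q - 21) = (q - 5)/(q - 7)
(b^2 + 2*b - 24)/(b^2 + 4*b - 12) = (b - 4)/(b - 2)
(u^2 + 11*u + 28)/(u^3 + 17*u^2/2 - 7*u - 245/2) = 2*(u + 4)/(2*u^2 + 3*u - 35)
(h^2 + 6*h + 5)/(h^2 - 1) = (h + 5)/(h - 1)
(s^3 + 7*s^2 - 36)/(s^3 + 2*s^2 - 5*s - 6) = (s + 6)/(s + 1)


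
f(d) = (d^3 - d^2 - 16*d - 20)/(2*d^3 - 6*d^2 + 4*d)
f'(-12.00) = -0.01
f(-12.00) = 0.39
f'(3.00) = 8.06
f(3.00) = -4.17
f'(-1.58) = 0.24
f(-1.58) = 0.04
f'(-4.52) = -0.06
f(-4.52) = 0.19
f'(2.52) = 37.38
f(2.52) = -12.72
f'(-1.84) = 0.06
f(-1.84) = 0.00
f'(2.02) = 29983.92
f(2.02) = -584.33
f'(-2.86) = -0.09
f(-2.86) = 0.05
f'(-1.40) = 0.46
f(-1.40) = 0.10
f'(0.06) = 1371.71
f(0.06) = -95.80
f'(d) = (-6*d^2 + 12*d - 4)*(d^3 - d^2 - 16*d - 20)/(2*d^3 - 6*d^2 + 4*d)^2 + (3*d^2 - 2*d - 16)/(2*d^3 - 6*d^2 + 4*d) = (-d^4 + 18*d^3 + 5*d^2 - 60*d + 20)/(d^2*(d^4 - 6*d^3 + 13*d^2 - 12*d + 4))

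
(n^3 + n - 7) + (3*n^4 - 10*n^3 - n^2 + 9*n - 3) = 3*n^4 - 9*n^3 - n^2 + 10*n - 10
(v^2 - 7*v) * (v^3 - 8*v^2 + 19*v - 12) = v^5 - 15*v^4 + 75*v^3 - 145*v^2 + 84*v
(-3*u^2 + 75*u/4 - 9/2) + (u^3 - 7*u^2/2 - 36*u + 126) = u^3 - 13*u^2/2 - 69*u/4 + 243/2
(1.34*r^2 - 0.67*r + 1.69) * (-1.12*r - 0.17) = -1.5008*r^3 + 0.5226*r^2 - 1.7789*r - 0.2873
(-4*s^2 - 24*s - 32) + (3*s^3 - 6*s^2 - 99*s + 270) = 3*s^3 - 10*s^2 - 123*s + 238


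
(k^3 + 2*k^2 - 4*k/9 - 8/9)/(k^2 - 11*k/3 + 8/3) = (9*k^3 + 18*k^2 - 4*k - 8)/(3*(3*k^2 - 11*k + 8))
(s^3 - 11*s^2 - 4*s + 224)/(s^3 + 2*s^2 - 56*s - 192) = (s - 7)/(s + 6)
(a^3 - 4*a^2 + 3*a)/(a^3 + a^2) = (a^2 - 4*a + 3)/(a*(a + 1))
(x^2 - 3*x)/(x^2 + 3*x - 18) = x/(x + 6)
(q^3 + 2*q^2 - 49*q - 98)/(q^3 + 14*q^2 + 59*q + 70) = (q - 7)/(q + 5)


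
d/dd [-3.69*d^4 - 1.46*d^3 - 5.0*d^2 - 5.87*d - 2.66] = -14.76*d^3 - 4.38*d^2 - 10.0*d - 5.87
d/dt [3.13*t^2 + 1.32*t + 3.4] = 6.26*t + 1.32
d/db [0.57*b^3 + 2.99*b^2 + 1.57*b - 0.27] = 1.71*b^2 + 5.98*b + 1.57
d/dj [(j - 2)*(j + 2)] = 2*j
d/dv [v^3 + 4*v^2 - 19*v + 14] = 3*v^2 + 8*v - 19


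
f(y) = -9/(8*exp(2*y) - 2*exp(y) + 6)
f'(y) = -9*(-16*exp(2*y) + 2*exp(y))/(8*exp(2*y) - 2*exp(y) + 6)^2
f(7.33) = -0.00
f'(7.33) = 0.00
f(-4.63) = -1.50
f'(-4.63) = -0.00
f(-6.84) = -1.50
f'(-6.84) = -0.00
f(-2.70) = -1.52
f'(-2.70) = -0.02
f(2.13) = -0.02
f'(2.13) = 0.03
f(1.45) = -0.06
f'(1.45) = 0.12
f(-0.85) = -1.36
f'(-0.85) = 0.43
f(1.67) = -0.04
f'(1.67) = 0.08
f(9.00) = 0.00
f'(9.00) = 0.00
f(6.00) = 0.00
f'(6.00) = 0.00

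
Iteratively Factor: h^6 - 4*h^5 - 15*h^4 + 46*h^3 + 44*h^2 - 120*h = (h + 3)*(h^5 - 7*h^4 + 6*h^3 + 28*h^2 - 40*h) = (h - 5)*(h + 3)*(h^4 - 2*h^3 - 4*h^2 + 8*h) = (h - 5)*(h - 2)*(h + 3)*(h^3 - 4*h) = (h - 5)*(h - 2)^2*(h + 3)*(h^2 + 2*h) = h*(h - 5)*(h - 2)^2*(h + 3)*(h + 2)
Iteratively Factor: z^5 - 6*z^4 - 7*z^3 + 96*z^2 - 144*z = (z - 4)*(z^4 - 2*z^3 - 15*z^2 + 36*z) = z*(z - 4)*(z^3 - 2*z^2 - 15*z + 36) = z*(z - 4)*(z + 4)*(z^2 - 6*z + 9) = z*(z - 4)*(z - 3)*(z + 4)*(z - 3)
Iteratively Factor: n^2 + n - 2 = (n - 1)*(n + 2)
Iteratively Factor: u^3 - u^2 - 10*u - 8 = (u + 1)*(u^2 - 2*u - 8) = (u - 4)*(u + 1)*(u + 2)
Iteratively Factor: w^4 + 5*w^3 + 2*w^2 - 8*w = (w + 4)*(w^3 + w^2 - 2*w) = (w + 2)*(w + 4)*(w^2 - w) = w*(w + 2)*(w + 4)*(w - 1)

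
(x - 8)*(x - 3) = x^2 - 11*x + 24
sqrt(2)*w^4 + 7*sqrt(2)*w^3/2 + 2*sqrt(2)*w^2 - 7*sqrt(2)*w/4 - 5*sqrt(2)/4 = (w + 5/2)*(w - sqrt(2)/2)*(w + sqrt(2)/2)*(sqrt(2)*w + sqrt(2))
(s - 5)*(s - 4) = s^2 - 9*s + 20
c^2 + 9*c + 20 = (c + 4)*(c + 5)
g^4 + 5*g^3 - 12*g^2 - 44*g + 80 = (g - 2)^2*(g + 4)*(g + 5)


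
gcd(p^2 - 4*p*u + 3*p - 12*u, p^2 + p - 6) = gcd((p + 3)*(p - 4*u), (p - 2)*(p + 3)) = p + 3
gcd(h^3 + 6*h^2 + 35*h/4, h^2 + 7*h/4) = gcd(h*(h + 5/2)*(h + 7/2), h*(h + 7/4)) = h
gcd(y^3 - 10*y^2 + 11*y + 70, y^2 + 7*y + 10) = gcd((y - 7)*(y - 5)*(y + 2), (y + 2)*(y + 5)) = y + 2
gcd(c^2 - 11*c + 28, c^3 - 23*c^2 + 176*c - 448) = c - 7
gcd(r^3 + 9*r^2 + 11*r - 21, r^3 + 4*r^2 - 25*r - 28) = r + 7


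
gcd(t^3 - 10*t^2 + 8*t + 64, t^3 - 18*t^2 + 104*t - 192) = t^2 - 12*t + 32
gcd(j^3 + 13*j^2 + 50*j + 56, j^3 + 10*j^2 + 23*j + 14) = j^2 + 9*j + 14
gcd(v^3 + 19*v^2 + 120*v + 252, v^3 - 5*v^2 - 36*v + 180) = v + 6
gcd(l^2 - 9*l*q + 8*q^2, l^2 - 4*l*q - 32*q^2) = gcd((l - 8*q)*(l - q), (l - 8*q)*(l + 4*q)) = -l + 8*q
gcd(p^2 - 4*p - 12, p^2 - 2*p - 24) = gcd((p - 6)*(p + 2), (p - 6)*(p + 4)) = p - 6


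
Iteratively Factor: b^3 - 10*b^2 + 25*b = (b - 5)*(b^2 - 5*b) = b*(b - 5)*(b - 5)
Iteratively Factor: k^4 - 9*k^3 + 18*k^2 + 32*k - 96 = (k - 4)*(k^3 - 5*k^2 - 2*k + 24) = (k - 4)*(k + 2)*(k^2 - 7*k + 12) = (k - 4)*(k - 3)*(k + 2)*(k - 4)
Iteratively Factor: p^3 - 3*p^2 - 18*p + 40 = (p - 2)*(p^2 - p - 20) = (p - 5)*(p - 2)*(p + 4)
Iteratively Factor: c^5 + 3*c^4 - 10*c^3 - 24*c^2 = (c)*(c^4 + 3*c^3 - 10*c^2 - 24*c) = c*(c - 3)*(c^3 + 6*c^2 + 8*c) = c*(c - 3)*(c + 4)*(c^2 + 2*c) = c*(c - 3)*(c + 2)*(c + 4)*(c)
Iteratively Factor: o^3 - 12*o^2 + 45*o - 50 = (o - 5)*(o^2 - 7*o + 10) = (o - 5)*(o - 2)*(o - 5)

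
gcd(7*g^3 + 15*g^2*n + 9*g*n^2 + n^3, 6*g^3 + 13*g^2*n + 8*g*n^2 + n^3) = g^2 + 2*g*n + n^2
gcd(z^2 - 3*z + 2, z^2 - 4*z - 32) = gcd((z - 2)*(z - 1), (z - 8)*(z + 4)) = 1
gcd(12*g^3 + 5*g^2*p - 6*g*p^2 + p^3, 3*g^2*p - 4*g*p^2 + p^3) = -3*g + p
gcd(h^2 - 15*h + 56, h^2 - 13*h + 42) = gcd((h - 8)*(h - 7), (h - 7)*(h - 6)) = h - 7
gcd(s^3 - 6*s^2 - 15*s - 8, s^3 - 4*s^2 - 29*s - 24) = s^2 - 7*s - 8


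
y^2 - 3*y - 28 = (y - 7)*(y + 4)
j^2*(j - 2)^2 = j^4 - 4*j^3 + 4*j^2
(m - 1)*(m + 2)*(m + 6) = m^3 + 7*m^2 + 4*m - 12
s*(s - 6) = s^2 - 6*s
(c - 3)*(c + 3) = c^2 - 9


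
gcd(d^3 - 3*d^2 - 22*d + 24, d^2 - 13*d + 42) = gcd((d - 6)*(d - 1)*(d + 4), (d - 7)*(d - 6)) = d - 6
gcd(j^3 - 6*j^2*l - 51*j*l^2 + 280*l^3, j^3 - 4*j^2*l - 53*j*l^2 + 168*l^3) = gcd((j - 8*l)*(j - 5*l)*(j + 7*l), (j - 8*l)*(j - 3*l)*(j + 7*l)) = j^2 - j*l - 56*l^2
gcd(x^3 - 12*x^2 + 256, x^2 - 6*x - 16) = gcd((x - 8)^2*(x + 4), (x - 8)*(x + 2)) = x - 8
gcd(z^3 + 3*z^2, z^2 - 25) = 1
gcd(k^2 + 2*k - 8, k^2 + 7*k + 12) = k + 4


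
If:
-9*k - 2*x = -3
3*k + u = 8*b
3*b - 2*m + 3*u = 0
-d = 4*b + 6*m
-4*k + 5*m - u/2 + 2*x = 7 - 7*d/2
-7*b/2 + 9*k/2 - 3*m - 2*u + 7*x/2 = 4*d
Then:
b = -3/236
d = 363/236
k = 1/59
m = -117/472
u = -9/59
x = 84/59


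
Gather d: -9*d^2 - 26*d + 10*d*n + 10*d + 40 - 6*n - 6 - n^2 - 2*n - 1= -9*d^2 + d*(10*n - 16) - n^2 - 8*n + 33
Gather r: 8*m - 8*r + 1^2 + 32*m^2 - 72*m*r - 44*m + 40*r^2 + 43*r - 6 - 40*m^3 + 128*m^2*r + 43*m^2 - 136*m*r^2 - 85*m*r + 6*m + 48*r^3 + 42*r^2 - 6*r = -40*m^3 + 75*m^2 - 30*m + 48*r^3 + r^2*(82 - 136*m) + r*(128*m^2 - 157*m + 29) - 5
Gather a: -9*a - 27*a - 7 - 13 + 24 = 4 - 36*a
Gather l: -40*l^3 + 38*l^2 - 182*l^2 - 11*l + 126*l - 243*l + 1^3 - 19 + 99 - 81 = -40*l^3 - 144*l^2 - 128*l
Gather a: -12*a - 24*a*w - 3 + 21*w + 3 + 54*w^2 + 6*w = a*(-24*w - 12) + 54*w^2 + 27*w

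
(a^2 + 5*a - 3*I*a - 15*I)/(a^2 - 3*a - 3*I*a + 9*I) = (a + 5)/(a - 3)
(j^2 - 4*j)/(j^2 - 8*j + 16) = j/(j - 4)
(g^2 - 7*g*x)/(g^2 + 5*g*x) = (g - 7*x)/(g + 5*x)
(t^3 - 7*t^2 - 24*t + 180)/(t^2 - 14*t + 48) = (t^2 - t - 30)/(t - 8)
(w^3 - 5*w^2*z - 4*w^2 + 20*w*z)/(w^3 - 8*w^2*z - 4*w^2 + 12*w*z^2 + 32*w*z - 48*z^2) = w*(w - 5*z)/(w^2 - 8*w*z + 12*z^2)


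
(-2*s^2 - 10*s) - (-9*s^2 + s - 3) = 7*s^2 - 11*s + 3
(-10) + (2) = -8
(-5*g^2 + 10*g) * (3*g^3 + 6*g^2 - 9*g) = -15*g^5 + 105*g^3 - 90*g^2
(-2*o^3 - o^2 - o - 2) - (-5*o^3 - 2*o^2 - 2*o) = 3*o^3 + o^2 + o - 2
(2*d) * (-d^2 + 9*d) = -2*d^3 + 18*d^2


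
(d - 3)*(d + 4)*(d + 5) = d^3 + 6*d^2 - 7*d - 60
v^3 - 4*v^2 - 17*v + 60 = (v - 5)*(v - 3)*(v + 4)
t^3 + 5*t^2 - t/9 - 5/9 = (t - 1/3)*(t + 1/3)*(t + 5)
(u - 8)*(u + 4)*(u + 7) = u^3 + 3*u^2 - 60*u - 224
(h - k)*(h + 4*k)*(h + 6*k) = h^3 + 9*h^2*k + 14*h*k^2 - 24*k^3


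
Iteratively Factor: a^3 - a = (a)*(a^2 - 1) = a*(a + 1)*(a - 1)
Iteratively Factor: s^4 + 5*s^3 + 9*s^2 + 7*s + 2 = (s + 1)*(s^3 + 4*s^2 + 5*s + 2) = (s + 1)^2*(s^2 + 3*s + 2) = (s + 1)^2*(s + 2)*(s + 1)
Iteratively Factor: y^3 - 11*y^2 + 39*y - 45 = (y - 3)*(y^2 - 8*y + 15) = (y - 5)*(y - 3)*(y - 3)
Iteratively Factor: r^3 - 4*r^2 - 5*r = (r - 5)*(r^2 + r) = (r - 5)*(r + 1)*(r)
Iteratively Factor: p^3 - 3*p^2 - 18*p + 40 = (p - 2)*(p^2 - p - 20) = (p - 2)*(p + 4)*(p - 5)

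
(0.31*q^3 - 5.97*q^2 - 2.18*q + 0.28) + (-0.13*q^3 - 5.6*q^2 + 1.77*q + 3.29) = 0.18*q^3 - 11.57*q^2 - 0.41*q + 3.57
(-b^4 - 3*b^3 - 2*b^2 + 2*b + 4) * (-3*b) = 3*b^5 + 9*b^4 + 6*b^3 - 6*b^2 - 12*b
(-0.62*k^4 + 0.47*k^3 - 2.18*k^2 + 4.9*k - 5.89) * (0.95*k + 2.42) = -0.589*k^5 - 1.0539*k^4 - 0.9336*k^3 - 0.6206*k^2 + 6.2625*k - 14.2538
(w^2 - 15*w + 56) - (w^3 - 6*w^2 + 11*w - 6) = -w^3 + 7*w^2 - 26*w + 62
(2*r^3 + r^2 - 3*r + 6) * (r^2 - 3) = 2*r^5 + r^4 - 9*r^3 + 3*r^2 + 9*r - 18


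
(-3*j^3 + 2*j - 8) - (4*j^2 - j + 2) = -3*j^3 - 4*j^2 + 3*j - 10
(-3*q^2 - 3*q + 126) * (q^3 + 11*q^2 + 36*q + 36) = -3*q^5 - 36*q^4 - 15*q^3 + 1170*q^2 + 4428*q + 4536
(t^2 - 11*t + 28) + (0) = t^2 - 11*t + 28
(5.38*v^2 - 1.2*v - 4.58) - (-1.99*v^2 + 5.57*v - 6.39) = 7.37*v^2 - 6.77*v + 1.81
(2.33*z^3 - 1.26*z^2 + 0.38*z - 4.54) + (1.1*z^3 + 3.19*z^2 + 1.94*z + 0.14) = 3.43*z^3 + 1.93*z^2 + 2.32*z - 4.4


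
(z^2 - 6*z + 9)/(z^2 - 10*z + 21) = (z - 3)/(z - 7)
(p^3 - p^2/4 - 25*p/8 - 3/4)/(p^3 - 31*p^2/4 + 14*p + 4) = (p^2 - p/2 - 3)/(p^2 - 8*p + 16)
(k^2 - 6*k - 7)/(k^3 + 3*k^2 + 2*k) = (k - 7)/(k*(k + 2))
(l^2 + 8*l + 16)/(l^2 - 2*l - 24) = (l + 4)/(l - 6)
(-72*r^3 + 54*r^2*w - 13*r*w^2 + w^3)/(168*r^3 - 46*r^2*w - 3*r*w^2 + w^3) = (-3*r + w)/(7*r + w)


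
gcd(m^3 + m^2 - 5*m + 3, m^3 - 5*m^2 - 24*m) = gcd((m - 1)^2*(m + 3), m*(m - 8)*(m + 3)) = m + 3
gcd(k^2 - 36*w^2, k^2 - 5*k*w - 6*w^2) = -k + 6*w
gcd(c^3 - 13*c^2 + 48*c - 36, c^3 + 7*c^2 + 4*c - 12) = c - 1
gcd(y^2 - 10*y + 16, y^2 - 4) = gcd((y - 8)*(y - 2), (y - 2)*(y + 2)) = y - 2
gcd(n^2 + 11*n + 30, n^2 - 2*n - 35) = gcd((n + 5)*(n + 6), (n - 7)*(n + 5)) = n + 5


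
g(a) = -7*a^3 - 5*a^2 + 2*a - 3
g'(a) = -21*a^2 - 10*a + 2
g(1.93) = -68.09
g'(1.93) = -95.52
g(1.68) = -46.94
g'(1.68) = -74.07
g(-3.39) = 205.47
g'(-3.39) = -205.43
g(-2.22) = 44.51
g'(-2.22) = -79.30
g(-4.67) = 591.55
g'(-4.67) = -409.29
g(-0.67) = -4.48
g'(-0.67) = -0.73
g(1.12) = -16.87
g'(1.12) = -35.54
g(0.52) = -4.30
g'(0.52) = -8.88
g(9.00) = -5493.00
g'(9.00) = -1789.00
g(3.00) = -231.00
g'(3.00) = -217.00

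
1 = 1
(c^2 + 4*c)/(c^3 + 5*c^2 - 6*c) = (c + 4)/(c^2 + 5*c - 6)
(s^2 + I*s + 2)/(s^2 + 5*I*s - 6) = (s - I)/(s + 3*I)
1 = 1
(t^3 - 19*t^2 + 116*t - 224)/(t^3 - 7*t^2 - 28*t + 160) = (t - 7)/(t + 5)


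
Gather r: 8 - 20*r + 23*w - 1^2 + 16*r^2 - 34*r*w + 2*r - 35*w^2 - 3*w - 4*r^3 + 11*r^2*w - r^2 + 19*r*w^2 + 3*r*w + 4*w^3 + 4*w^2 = -4*r^3 + r^2*(11*w + 15) + r*(19*w^2 - 31*w - 18) + 4*w^3 - 31*w^2 + 20*w + 7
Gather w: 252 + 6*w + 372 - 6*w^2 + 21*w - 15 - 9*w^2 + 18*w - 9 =-15*w^2 + 45*w + 600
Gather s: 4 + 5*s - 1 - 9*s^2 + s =-9*s^2 + 6*s + 3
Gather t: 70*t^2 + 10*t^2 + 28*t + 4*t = 80*t^2 + 32*t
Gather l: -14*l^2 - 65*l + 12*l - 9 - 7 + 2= -14*l^2 - 53*l - 14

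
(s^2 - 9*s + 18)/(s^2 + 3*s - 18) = (s - 6)/(s + 6)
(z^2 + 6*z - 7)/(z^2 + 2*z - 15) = (z^2 + 6*z - 7)/(z^2 + 2*z - 15)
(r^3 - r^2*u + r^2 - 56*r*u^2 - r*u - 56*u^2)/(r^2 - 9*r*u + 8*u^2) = (r^2 + 7*r*u + r + 7*u)/(r - u)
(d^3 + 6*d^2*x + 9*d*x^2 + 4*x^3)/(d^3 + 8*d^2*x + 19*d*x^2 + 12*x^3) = (d + x)/(d + 3*x)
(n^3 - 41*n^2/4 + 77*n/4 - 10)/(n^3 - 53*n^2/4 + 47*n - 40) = (n - 1)/(n - 4)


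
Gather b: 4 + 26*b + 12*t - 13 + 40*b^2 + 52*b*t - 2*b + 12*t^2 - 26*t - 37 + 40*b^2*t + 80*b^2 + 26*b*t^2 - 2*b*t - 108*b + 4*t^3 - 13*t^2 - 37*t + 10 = b^2*(40*t + 120) + b*(26*t^2 + 50*t - 84) + 4*t^3 - t^2 - 51*t - 36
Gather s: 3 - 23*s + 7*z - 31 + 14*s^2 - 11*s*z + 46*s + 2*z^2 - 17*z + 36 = 14*s^2 + s*(23 - 11*z) + 2*z^2 - 10*z + 8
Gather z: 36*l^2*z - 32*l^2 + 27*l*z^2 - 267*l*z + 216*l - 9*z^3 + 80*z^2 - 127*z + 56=-32*l^2 + 216*l - 9*z^3 + z^2*(27*l + 80) + z*(36*l^2 - 267*l - 127) + 56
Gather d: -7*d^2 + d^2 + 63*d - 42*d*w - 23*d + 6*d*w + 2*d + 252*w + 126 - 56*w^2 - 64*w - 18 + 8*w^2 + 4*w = -6*d^2 + d*(42 - 36*w) - 48*w^2 + 192*w + 108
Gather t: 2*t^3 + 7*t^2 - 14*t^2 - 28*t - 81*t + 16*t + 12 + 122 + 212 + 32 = 2*t^3 - 7*t^2 - 93*t + 378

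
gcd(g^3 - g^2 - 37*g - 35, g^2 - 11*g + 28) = g - 7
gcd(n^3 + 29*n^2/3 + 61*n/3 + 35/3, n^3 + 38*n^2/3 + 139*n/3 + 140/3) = n^2 + 26*n/3 + 35/3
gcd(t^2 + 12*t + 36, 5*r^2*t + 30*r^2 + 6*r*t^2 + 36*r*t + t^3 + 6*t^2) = t + 6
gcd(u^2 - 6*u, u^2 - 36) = u - 6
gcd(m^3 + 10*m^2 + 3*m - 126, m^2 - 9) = m - 3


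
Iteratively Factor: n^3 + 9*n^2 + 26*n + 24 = (n + 4)*(n^2 + 5*n + 6) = (n + 2)*(n + 4)*(n + 3)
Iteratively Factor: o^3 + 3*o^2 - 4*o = (o + 4)*(o^2 - o) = o*(o + 4)*(o - 1)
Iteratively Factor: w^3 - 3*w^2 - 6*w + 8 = (w + 2)*(w^2 - 5*w + 4) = (w - 4)*(w + 2)*(w - 1)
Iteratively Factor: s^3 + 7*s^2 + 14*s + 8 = (s + 2)*(s^2 + 5*s + 4) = (s + 2)*(s + 4)*(s + 1)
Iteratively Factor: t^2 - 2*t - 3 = (t - 3)*(t + 1)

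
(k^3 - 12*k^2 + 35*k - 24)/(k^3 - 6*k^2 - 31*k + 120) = (k - 1)/(k + 5)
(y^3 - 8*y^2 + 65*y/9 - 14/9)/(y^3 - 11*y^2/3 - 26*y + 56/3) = (y - 1/3)/(y + 4)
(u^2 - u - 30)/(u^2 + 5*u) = (u - 6)/u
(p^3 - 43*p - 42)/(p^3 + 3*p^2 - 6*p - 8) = (p^2 - p - 42)/(p^2 + 2*p - 8)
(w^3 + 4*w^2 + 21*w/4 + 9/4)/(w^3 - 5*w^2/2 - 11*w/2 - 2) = (4*w^2 + 12*w + 9)/(2*(2*w^2 - 7*w - 4))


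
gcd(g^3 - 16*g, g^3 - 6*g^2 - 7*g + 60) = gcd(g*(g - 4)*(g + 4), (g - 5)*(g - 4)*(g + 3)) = g - 4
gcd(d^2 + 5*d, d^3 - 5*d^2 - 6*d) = d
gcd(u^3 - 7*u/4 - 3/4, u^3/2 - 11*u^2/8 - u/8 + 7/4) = u + 1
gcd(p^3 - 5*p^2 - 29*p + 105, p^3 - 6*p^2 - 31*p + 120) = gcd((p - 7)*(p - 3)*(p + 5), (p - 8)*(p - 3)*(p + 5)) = p^2 + 2*p - 15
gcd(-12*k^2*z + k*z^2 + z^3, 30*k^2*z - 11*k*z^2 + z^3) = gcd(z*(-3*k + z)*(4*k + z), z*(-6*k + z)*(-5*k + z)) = z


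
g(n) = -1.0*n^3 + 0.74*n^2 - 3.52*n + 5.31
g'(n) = -3.0*n^2 + 1.48*n - 3.52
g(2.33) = -11.52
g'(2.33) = -16.36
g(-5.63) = 227.04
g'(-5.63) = -106.94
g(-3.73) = 80.63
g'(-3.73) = -50.78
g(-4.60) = 134.50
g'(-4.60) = -73.81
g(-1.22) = 12.52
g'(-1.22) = -9.79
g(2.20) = -9.50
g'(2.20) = -14.78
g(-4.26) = 111.04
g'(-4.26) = -64.27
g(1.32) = -0.35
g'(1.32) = -6.79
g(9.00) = -695.43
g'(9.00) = -233.20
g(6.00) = -205.17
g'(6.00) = -102.64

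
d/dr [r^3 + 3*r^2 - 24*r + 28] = 3*r^2 + 6*r - 24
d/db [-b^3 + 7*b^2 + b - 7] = -3*b^2 + 14*b + 1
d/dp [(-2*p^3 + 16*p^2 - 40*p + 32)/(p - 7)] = 2*(-2*p^3 + 29*p^2 - 112*p + 124)/(p^2 - 14*p + 49)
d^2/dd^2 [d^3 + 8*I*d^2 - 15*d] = 6*d + 16*I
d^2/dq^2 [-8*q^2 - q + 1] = -16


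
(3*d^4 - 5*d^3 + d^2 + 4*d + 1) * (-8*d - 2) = -24*d^5 + 34*d^4 + 2*d^3 - 34*d^2 - 16*d - 2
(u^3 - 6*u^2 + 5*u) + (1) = u^3 - 6*u^2 + 5*u + 1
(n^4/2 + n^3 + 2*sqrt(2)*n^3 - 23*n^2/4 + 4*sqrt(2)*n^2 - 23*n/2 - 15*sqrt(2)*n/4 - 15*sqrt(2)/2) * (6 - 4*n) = -2*n^5 - 8*sqrt(2)*n^4 - n^4 - 4*sqrt(2)*n^3 + 29*n^3 + 23*n^2/2 + 39*sqrt(2)*n^2 - 69*n + 15*sqrt(2)*n/2 - 45*sqrt(2)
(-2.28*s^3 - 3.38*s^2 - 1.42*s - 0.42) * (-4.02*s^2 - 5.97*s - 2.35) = 9.1656*s^5 + 27.1992*s^4 + 31.245*s^3 + 18.1088*s^2 + 5.8444*s + 0.987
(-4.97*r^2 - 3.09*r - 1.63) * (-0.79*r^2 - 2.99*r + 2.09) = 3.9263*r^4 + 17.3014*r^3 + 0.139500000000002*r^2 - 1.5844*r - 3.4067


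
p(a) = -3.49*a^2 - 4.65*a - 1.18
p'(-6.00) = 37.23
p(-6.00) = -98.92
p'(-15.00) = 100.05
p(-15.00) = -716.68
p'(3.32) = -27.82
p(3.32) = -55.09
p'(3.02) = -25.73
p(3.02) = -47.05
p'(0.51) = -8.21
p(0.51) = -4.46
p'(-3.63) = 20.69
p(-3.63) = -30.29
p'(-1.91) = 8.68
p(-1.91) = -5.03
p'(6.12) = -47.37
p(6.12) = -160.35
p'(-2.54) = 13.08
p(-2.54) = -11.89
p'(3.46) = -28.80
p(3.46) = -59.05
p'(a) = -6.98*a - 4.65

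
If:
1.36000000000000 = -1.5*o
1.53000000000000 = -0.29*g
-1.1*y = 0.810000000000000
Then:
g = -5.28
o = -0.91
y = -0.74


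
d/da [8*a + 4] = 8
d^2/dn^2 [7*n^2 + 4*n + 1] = 14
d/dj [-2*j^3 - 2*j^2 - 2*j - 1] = -6*j^2 - 4*j - 2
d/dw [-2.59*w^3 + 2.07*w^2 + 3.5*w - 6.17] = -7.77*w^2 + 4.14*w + 3.5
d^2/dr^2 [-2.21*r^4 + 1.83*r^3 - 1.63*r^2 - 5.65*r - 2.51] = -26.52*r^2 + 10.98*r - 3.26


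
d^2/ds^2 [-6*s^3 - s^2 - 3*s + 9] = -36*s - 2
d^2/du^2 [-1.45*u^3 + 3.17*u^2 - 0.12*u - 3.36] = 6.34 - 8.7*u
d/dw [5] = 0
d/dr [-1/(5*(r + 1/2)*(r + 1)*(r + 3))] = 4*(3*r^2 + 9*r + 5)/(5*(4*r^6 + 36*r^5 + 121*r^4 + 192*r^3 + 154*r^2 + 60*r + 9))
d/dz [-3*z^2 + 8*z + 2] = 8 - 6*z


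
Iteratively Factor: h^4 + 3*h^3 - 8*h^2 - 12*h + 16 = (h + 4)*(h^3 - h^2 - 4*h + 4) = (h - 2)*(h + 4)*(h^2 + h - 2) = (h - 2)*(h + 2)*(h + 4)*(h - 1)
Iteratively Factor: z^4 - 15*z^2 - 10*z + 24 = (z - 4)*(z^3 + 4*z^2 + z - 6) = (z - 4)*(z - 1)*(z^2 + 5*z + 6) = (z - 4)*(z - 1)*(z + 2)*(z + 3)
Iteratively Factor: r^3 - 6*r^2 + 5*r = (r - 1)*(r^2 - 5*r) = (r - 5)*(r - 1)*(r)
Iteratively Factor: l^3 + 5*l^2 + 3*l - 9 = (l + 3)*(l^2 + 2*l - 3) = (l - 1)*(l + 3)*(l + 3)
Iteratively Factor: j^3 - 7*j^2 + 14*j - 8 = (j - 2)*(j^2 - 5*j + 4) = (j - 2)*(j - 1)*(j - 4)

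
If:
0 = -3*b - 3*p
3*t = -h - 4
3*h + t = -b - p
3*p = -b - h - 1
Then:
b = 3/4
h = 1/2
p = -3/4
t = -3/2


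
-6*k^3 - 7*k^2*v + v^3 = (-3*k + v)*(k + v)*(2*k + v)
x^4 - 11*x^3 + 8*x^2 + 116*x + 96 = (x - 8)*(x - 6)*(x + 1)*(x + 2)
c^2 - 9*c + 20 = (c - 5)*(c - 4)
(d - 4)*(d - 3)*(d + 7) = d^3 - 37*d + 84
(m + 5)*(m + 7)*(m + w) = m^3 + m^2*w + 12*m^2 + 12*m*w + 35*m + 35*w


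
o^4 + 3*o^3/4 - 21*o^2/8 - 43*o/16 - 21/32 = (o - 7/4)*(o + 1/2)^2*(o + 3/2)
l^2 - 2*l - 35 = (l - 7)*(l + 5)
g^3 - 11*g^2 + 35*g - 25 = (g - 5)^2*(g - 1)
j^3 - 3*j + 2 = (j - 1)^2*(j + 2)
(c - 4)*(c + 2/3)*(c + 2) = c^3 - 4*c^2/3 - 28*c/3 - 16/3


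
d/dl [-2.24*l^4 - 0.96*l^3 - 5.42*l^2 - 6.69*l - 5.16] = -8.96*l^3 - 2.88*l^2 - 10.84*l - 6.69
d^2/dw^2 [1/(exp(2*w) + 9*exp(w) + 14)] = (2*(2*exp(w) + 9)^2*exp(w) - (4*exp(w) + 9)*(exp(2*w) + 9*exp(w) + 14))*exp(w)/(exp(2*w) + 9*exp(w) + 14)^3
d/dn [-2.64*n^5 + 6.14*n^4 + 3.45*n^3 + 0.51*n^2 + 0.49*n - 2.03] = -13.2*n^4 + 24.56*n^3 + 10.35*n^2 + 1.02*n + 0.49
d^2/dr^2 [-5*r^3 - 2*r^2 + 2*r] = -30*r - 4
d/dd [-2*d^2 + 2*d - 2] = 2 - 4*d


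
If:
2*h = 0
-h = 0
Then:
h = 0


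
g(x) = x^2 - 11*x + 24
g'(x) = 2*x - 11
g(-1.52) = 43.03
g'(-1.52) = -14.04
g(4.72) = -5.64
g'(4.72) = -1.56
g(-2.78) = 62.31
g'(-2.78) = -16.56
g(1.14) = 12.76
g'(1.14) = -8.72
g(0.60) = 17.76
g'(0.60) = -9.80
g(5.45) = -6.25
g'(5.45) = -0.10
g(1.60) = 8.96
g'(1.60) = -7.80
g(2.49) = 2.81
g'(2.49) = -6.02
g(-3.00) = 66.00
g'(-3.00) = -17.00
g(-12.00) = 300.00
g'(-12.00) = -35.00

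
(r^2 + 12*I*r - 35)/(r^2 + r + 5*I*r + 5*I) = (r + 7*I)/(r + 1)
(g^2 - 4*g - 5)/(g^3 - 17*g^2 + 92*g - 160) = (g + 1)/(g^2 - 12*g + 32)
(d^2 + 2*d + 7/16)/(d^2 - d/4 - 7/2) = (d + 1/4)/(d - 2)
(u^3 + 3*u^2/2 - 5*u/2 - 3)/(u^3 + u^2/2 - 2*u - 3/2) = (u + 2)/(u + 1)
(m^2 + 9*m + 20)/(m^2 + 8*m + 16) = (m + 5)/(m + 4)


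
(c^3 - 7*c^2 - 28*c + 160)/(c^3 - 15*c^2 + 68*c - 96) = (c + 5)/(c - 3)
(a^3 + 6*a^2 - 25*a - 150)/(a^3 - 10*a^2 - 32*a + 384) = (a^2 - 25)/(a^2 - 16*a + 64)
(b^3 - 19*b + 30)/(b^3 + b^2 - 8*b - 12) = (b^2 + 3*b - 10)/(b^2 + 4*b + 4)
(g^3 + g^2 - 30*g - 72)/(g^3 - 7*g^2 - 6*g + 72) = (g + 4)/(g - 4)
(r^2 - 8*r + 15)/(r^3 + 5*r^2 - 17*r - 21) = (r - 5)/(r^2 + 8*r + 7)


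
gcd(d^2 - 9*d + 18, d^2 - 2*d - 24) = d - 6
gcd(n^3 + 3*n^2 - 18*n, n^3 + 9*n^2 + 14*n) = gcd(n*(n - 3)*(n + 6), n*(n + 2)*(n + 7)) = n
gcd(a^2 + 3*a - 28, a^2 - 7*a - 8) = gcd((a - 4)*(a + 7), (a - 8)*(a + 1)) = 1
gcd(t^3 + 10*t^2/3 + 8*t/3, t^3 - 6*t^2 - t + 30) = t + 2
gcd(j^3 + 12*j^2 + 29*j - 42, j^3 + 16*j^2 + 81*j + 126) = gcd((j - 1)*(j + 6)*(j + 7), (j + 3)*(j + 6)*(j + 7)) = j^2 + 13*j + 42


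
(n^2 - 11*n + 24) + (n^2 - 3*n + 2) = 2*n^2 - 14*n + 26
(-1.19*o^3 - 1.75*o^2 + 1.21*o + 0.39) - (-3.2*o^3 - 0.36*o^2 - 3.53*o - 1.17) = 2.01*o^3 - 1.39*o^2 + 4.74*o + 1.56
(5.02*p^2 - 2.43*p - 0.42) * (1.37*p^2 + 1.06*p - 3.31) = 6.8774*p^4 + 1.9921*p^3 - 19.7674*p^2 + 7.5981*p + 1.3902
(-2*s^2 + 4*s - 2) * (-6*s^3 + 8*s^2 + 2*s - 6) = 12*s^5 - 40*s^4 + 40*s^3 + 4*s^2 - 28*s + 12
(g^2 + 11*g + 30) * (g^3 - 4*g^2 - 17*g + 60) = g^5 + 7*g^4 - 31*g^3 - 247*g^2 + 150*g + 1800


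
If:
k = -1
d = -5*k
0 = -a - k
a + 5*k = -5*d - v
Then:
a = 1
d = 5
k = -1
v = -21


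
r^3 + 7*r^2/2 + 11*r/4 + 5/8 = (r + 1/2)^2*(r + 5/2)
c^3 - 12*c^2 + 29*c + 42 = (c - 7)*(c - 6)*(c + 1)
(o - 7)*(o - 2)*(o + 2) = o^3 - 7*o^2 - 4*o + 28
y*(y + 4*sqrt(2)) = y^2 + 4*sqrt(2)*y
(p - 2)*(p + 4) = p^2 + 2*p - 8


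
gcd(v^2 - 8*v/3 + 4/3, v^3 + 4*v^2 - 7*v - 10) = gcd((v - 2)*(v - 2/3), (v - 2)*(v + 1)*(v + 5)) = v - 2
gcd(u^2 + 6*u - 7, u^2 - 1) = u - 1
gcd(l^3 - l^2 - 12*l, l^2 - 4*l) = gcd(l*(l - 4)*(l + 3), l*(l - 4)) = l^2 - 4*l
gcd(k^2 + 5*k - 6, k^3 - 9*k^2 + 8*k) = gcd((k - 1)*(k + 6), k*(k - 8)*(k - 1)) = k - 1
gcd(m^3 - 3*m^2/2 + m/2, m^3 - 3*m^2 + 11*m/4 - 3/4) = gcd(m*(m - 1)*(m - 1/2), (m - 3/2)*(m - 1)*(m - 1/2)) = m^2 - 3*m/2 + 1/2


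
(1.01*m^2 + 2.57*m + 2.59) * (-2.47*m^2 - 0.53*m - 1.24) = -2.4947*m^4 - 6.8832*m^3 - 9.0118*m^2 - 4.5595*m - 3.2116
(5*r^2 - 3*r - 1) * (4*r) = 20*r^3 - 12*r^2 - 4*r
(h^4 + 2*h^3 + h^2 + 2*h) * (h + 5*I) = h^5 + 2*h^4 + 5*I*h^4 + h^3 + 10*I*h^3 + 2*h^2 + 5*I*h^2 + 10*I*h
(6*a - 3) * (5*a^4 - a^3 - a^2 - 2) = 30*a^5 - 21*a^4 - 3*a^3 + 3*a^2 - 12*a + 6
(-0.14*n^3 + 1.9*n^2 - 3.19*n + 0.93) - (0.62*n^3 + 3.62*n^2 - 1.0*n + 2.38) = -0.76*n^3 - 1.72*n^2 - 2.19*n - 1.45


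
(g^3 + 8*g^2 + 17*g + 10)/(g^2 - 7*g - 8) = (g^2 + 7*g + 10)/(g - 8)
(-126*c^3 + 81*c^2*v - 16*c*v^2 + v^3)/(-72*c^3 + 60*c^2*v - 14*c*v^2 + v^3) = (21*c^2 - 10*c*v + v^2)/(12*c^2 - 8*c*v + v^2)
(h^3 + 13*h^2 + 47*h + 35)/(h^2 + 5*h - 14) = (h^2 + 6*h + 5)/(h - 2)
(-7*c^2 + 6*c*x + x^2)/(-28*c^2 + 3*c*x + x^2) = (-c + x)/(-4*c + x)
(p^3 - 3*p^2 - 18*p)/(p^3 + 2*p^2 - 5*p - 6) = p*(p - 6)/(p^2 - p - 2)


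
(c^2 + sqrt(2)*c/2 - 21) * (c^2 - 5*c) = c^4 - 5*c^3 + sqrt(2)*c^3/2 - 21*c^2 - 5*sqrt(2)*c^2/2 + 105*c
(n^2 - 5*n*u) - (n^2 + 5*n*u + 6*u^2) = -10*n*u - 6*u^2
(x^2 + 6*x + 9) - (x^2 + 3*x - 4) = 3*x + 13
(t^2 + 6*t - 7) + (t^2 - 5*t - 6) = 2*t^2 + t - 13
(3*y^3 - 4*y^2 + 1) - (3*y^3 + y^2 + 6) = -5*y^2 - 5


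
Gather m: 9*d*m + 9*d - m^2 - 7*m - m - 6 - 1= 9*d - m^2 + m*(9*d - 8) - 7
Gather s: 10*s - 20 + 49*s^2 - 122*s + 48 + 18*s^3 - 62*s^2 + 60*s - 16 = 18*s^3 - 13*s^2 - 52*s + 12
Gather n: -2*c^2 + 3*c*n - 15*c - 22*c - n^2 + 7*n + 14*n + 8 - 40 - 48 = -2*c^2 - 37*c - n^2 + n*(3*c + 21) - 80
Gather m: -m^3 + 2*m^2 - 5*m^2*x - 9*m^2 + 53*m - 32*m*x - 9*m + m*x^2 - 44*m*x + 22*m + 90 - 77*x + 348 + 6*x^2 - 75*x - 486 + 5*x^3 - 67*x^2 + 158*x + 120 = -m^3 + m^2*(-5*x - 7) + m*(x^2 - 76*x + 66) + 5*x^3 - 61*x^2 + 6*x + 72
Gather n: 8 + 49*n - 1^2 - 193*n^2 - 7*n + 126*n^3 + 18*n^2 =126*n^3 - 175*n^2 + 42*n + 7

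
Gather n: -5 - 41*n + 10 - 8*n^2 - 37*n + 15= -8*n^2 - 78*n + 20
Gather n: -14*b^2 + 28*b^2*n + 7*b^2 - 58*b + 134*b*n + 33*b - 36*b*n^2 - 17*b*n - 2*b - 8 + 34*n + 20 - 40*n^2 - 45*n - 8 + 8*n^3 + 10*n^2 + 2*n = -7*b^2 - 27*b + 8*n^3 + n^2*(-36*b - 30) + n*(28*b^2 + 117*b - 9) + 4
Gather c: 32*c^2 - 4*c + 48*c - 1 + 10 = 32*c^2 + 44*c + 9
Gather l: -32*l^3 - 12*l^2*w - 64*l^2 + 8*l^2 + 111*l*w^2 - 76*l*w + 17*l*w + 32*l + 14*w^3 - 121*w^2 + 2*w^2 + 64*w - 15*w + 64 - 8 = -32*l^3 + l^2*(-12*w - 56) + l*(111*w^2 - 59*w + 32) + 14*w^3 - 119*w^2 + 49*w + 56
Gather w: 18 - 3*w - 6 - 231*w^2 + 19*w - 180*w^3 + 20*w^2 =-180*w^3 - 211*w^2 + 16*w + 12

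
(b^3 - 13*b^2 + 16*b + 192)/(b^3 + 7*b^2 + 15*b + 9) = (b^2 - 16*b + 64)/(b^2 + 4*b + 3)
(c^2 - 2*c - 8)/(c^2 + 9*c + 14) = (c - 4)/(c + 7)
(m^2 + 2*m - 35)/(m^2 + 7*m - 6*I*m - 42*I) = (m - 5)/(m - 6*I)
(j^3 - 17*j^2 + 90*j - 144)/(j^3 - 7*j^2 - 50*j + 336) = (j - 3)/(j + 7)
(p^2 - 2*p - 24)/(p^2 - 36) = (p + 4)/(p + 6)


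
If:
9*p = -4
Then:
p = -4/9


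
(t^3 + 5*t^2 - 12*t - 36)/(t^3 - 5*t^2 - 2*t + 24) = (t + 6)/(t - 4)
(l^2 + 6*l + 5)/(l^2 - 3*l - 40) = (l + 1)/(l - 8)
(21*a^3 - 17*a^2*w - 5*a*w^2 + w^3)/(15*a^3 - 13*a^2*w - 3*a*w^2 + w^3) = (-7*a + w)/(-5*a + w)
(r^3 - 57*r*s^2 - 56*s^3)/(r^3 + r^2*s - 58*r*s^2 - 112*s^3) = (r + s)/(r + 2*s)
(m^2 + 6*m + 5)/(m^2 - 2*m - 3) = (m + 5)/(m - 3)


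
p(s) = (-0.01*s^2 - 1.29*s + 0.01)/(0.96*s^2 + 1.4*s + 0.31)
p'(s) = (-1.92*s - 1.4)*(-0.01*s^2 - 1.29*s + 0.01)/(0.96*s^2 + 1.4*s + 0.31)^2 + (-0.02*s - 1.29)/(0.96*s^2 + 1.4*s + 0.31)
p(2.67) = -0.32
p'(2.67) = 0.07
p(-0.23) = 7.89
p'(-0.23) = -228.22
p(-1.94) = 2.05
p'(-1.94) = 2.91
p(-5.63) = 0.30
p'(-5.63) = 0.07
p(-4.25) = 0.45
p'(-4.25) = 0.16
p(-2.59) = 1.05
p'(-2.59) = 0.81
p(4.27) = -0.24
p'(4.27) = 0.04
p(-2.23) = 1.45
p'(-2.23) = 1.49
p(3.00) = -0.30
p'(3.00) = 0.06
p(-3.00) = 0.80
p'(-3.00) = 0.47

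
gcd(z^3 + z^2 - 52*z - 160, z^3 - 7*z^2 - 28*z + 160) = z^2 - 3*z - 40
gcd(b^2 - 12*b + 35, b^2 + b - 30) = b - 5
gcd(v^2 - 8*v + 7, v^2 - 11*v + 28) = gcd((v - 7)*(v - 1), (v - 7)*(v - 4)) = v - 7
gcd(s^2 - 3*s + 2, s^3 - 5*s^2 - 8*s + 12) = s - 1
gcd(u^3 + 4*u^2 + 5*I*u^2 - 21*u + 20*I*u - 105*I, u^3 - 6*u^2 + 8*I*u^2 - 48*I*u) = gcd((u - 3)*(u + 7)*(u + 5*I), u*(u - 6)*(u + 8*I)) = 1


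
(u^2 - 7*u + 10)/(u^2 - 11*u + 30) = (u - 2)/(u - 6)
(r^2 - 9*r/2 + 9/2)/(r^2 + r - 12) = (r - 3/2)/(r + 4)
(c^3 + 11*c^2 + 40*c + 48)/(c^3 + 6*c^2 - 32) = (c + 3)/(c - 2)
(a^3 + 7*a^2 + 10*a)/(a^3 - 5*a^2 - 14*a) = (a + 5)/(a - 7)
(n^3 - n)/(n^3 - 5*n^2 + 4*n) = (n + 1)/(n - 4)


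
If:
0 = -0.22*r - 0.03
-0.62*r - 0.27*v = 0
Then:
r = -0.14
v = 0.31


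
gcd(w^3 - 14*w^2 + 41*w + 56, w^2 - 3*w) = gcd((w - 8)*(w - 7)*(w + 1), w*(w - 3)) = 1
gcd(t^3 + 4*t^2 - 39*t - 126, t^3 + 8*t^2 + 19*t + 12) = t + 3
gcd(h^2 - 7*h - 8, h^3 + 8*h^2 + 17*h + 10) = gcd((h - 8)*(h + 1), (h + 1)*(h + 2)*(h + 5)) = h + 1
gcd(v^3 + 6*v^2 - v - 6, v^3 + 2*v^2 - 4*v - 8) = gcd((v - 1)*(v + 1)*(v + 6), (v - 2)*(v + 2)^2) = 1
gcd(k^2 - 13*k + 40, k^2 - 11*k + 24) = k - 8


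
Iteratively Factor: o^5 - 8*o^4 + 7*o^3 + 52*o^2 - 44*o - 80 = (o - 2)*(o^4 - 6*o^3 - 5*o^2 + 42*o + 40) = (o - 4)*(o - 2)*(o^3 - 2*o^2 - 13*o - 10) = (o - 4)*(o - 2)*(o + 2)*(o^2 - 4*o - 5) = (o - 5)*(o - 4)*(o - 2)*(o + 2)*(o + 1)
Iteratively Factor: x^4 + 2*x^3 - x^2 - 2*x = (x + 2)*(x^3 - x) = (x - 1)*(x + 2)*(x^2 + x) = (x - 1)*(x + 1)*(x + 2)*(x)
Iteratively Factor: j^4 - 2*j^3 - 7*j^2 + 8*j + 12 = (j + 2)*(j^3 - 4*j^2 + j + 6) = (j + 1)*(j + 2)*(j^2 - 5*j + 6) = (j - 2)*(j + 1)*(j + 2)*(j - 3)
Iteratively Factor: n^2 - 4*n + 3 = (n - 1)*(n - 3)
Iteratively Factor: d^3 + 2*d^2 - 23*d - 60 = (d + 4)*(d^2 - 2*d - 15) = (d - 5)*(d + 4)*(d + 3)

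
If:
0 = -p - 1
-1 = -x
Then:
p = -1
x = 1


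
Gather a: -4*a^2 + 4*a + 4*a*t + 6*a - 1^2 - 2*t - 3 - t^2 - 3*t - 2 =-4*a^2 + a*(4*t + 10) - t^2 - 5*t - 6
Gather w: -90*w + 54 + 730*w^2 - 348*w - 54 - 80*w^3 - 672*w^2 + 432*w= -80*w^3 + 58*w^2 - 6*w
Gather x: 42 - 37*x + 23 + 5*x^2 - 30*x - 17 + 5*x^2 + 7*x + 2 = 10*x^2 - 60*x + 50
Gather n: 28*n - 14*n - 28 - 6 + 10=14*n - 24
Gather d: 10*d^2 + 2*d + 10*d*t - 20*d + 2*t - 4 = 10*d^2 + d*(10*t - 18) + 2*t - 4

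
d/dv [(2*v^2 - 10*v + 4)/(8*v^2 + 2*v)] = (21*v^2 - 16*v - 2)/(v^2*(16*v^2 + 8*v + 1))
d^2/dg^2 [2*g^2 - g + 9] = 4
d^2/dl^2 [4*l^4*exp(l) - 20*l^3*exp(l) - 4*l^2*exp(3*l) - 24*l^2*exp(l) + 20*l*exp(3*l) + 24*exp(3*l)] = 4*(l^4 + 3*l^3 - 9*l^2*exp(2*l) - 24*l^2 + 33*l*exp(2*l) - 54*l + 82*exp(2*l) - 12)*exp(l)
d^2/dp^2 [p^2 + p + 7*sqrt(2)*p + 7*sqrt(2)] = 2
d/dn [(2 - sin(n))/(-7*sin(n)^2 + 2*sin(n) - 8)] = (-7*sin(n)^2 + 28*sin(n) + 4)*cos(n)/(7*sin(n)^2 - 2*sin(n) + 8)^2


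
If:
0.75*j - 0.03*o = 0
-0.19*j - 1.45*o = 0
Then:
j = 0.00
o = 0.00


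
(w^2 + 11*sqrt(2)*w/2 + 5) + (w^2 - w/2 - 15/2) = 2*w^2 - w/2 + 11*sqrt(2)*w/2 - 5/2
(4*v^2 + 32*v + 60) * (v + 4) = 4*v^3 + 48*v^2 + 188*v + 240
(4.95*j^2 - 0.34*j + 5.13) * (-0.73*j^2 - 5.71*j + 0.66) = -3.6135*j^4 - 28.0163*j^3 + 1.4635*j^2 - 29.5167*j + 3.3858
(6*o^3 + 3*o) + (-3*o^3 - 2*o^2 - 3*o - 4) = 3*o^3 - 2*o^2 - 4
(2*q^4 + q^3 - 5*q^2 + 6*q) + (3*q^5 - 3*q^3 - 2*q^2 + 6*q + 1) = 3*q^5 + 2*q^4 - 2*q^3 - 7*q^2 + 12*q + 1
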